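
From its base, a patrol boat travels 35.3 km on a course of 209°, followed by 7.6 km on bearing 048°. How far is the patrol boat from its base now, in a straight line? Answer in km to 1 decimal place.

Leg 1 (209°, 35.3 km): east 35.3 sin 209° = -17.11, north 35.3 cos 209° = -30.87
Leg 2 (048°, 7.6 km): east 7.6 sin 48° = 5.65, north 7.6 cos 48° = 5.09
Net: -11.47 east, -25.79 north. Distance = √((-11.47)² + (-25.79)²) = 28.223 km.

28.2 km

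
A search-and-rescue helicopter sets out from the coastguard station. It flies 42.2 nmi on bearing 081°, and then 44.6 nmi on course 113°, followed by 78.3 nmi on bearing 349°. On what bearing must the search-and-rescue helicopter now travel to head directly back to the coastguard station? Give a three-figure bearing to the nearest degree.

226°

Leg 1 (081°, 42.2 nmi): east 42.2 sin 81° = 41.68, north 42.2 cos 81° = 6.60
Leg 2 (113°, 44.6 nmi): east 44.6 sin 113° = 41.05, north 44.6 cos 113° = -17.43
Leg 3 (349°, 78.3 nmi): east 78.3 sin 349° = -14.94, north 78.3 cos 349° = 76.86
Net displacement: 67.79 east, 66.04 north. Direction back to start is (-67.79, -66.04): bearing = atan2(-67.79, -66.04) mod 360° = 225.75° ≈ 226°.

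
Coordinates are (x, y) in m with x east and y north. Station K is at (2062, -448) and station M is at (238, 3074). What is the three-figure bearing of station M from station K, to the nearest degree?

Δeast = 238 − 2062 = -1824.00; Δnorth = 3074 − -448 = 3522.00.
Bearing = atan2(Δeast, Δnorth) mod 360° = 332.62° ≈ 333°.

333°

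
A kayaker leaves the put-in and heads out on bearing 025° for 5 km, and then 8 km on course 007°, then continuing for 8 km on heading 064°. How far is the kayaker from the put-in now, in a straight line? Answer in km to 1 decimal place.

19.0 km

Leg 1 (025°, 5 km): east 5 sin 25° = 2.11, north 5 cos 25° = 4.53
Leg 2 (007°, 8 km): east 8 sin 7° = 0.97, north 8 cos 7° = 7.94
Leg 3 (064°, 8 km): east 8 sin 64° = 7.19, north 8 cos 64° = 3.51
Net: 10.28 east, 15.98 north. Distance = √((10.28)² + (15.98)²) = 18.999 km.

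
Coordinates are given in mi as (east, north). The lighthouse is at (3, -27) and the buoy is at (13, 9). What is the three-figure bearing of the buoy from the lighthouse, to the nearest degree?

Δeast = 13 − 3 = 10.00; Δnorth = 9 − -27 = 36.00.
Bearing = atan2(Δeast, Δnorth) mod 360° = 15.52° ≈ 016°.

016°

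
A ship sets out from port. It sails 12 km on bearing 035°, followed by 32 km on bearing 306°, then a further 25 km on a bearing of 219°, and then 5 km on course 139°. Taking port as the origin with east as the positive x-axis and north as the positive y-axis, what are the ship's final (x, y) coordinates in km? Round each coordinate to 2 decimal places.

Leg 1 (035°, 12 km): east 12 sin 35° = 6.88, north 12 cos 35° = 9.83
Leg 2 (306°, 32 km): east 32 sin 306° = -25.89, north 32 cos 306° = 18.81
Leg 3 (219°, 25 km): east 25 sin 219° = -15.73, north 25 cos 219° = -19.43
Leg 4 (139°, 5 km): east 5 sin 139° = 3.28, north 5 cos 139° = -3.77
Summing: -31.46 km east, 5.44 km north → (-31.46, 5.44).

(-31.46, 5.44)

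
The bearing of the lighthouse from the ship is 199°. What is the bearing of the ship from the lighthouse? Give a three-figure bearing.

Back-bearing = 199° − 180° = 019°.

019°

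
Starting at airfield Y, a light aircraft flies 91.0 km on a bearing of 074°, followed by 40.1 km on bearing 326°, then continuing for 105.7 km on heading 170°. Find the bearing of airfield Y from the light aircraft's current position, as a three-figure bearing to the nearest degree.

299°

Leg 1 (074°, 91.0 km): east 91.0 sin 74° = 87.47, north 91.0 cos 74° = 25.08
Leg 2 (326°, 40.1 km): east 40.1 sin 326° = -22.42, north 40.1 cos 326° = 33.24
Leg 3 (170°, 105.7 km): east 105.7 sin 170° = 18.35, north 105.7 cos 170° = -104.09
Net displacement: 83.41 east, -45.77 north. Direction back to start is (-83.41, 45.77): bearing = atan2(-83.41, 45.77) mod 360° = 298.75° ≈ 299°.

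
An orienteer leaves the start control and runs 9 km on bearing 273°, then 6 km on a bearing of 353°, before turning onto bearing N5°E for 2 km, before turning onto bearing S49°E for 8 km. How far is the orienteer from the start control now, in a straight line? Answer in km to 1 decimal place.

4.7 km

Leg 1 (273°, 9 km): east 9 sin 273° = -8.99, north 9 cos 273° = 0.47
Leg 2 (353°, 6 km): east 6 sin 353° = -0.73, north 6 cos 353° = 5.96
Leg 3 (N5°E, 2 km): east 2 sin 5° = 0.17, north 2 cos 5° = 1.99
Leg 4 (S49°E, 8 km): east 8 sin 131° = 6.04, north 8 cos 131° = -5.25
Net: -3.51 east, 3.17 north. Distance = √((-3.51)² + (3.17)²) = 4.727 km.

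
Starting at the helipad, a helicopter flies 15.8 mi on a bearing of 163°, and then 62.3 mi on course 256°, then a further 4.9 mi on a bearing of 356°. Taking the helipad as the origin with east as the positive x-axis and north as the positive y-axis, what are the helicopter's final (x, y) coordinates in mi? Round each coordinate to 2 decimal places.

(-56.17, -25.29)

Leg 1 (163°, 15.8 mi): east 15.8 sin 163° = 4.62, north 15.8 cos 163° = -15.11
Leg 2 (256°, 62.3 mi): east 62.3 sin 256° = -60.45, north 62.3 cos 256° = -15.07
Leg 3 (356°, 4.9 mi): east 4.9 sin 356° = -0.34, north 4.9 cos 356° = 4.89
Summing: -56.17 mi east, -25.29 mi north → (-56.17, -25.29).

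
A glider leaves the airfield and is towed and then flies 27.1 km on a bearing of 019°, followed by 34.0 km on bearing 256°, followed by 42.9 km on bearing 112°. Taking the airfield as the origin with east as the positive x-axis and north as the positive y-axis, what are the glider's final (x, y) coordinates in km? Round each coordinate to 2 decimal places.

(15.61, 1.33)

Leg 1 (019°, 27.1 km): east 27.1 sin 19° = 8.82, north 27.1 cos 19° = 25.62
Leg 2 (256°, 34.0 km): east 34.0 sin 256° = -32.99, north 34.0 cos 256° = -8.23
Leg 3 (112°, 42.9 km): east 42.9 sin 112° = 39.78, north 42.9 cos 112° = -16.07
Summing: 15.61 km east, 1.33 km north → (15.61, 1.33).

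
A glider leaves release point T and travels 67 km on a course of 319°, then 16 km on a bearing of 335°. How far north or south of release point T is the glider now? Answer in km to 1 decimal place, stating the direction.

Leg 1 (319°, 67 km): east 67 sin 319° = -43.96, north 67 cos 319° = 50.57
Leg 2 (335°, 16 km): east 16 sin 335° = -6.76, north 16 cos 335° = 14.50
Net north component: 65.07 km.

65.1 km north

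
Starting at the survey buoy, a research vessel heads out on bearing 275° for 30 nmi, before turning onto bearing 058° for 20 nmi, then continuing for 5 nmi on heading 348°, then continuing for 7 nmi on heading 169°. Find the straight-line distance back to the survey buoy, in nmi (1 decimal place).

Leg 1 (275°, 30 nmi): east 30 sin 275° = -29.89, north 30 cos 275° = 2.61
Leg 2 (058°, 20 nmi): east 20 sin 58° = 16.96, north 20 cos 58° = 10.60
Leg 3 (348°, 5 nmi): east 5 sin 348° = -1.04, north 5 cos 348° = 4.89
Leg 4 (169°, 7 nmi): east 7 sin 169° = 1.34, north 7 cos 169° = -6.87
Net: -12.63 east, 11.23 north. Distance = √((-12.63)² + (11.23)²) = 16.901 nmi.

16.9 nmi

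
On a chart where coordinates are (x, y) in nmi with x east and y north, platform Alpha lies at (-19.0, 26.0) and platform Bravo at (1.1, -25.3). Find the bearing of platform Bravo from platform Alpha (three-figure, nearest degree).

159°

Δeast = 1.1 − -19.0 = 20.10; Δnorth = -25.3 − 26.0 = -51.30.
Bearing = atan2(Δeast, Δnorth) mod 360° = 158.60° ≈ 159°.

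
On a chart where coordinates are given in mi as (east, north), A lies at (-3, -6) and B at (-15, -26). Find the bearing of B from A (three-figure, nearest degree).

211°

Δeast = -15 − -3 = -12.00; Δnorth = -26 − -6 = -20.00.
Bearing = atan2(Δeast, Δnorth) mod 360° = 210.96° ≈ 211°.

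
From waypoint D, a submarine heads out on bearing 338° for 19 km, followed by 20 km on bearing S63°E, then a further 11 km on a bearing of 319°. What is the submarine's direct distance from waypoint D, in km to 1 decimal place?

17.2 km

Leg 1 (338°, 19 km): east 19 sin 338° = -7.12, north 19 cos 338° = 17.62
Leg 2 (S63°E, 20 km): east 20 sin 117° = 17.82, north 20 cos 117° = -9.08
Leg 3 (319°, 11 km): east 11 sin 319° = -7.22, north 11 cos 319° = 8.30
Net: 3.49 east, 16.84 north. Distance = √((3.49)² + (16.84)²) = 17.196 km.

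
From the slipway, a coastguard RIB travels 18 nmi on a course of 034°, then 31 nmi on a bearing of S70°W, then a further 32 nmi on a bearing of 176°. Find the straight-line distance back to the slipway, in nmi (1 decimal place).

32.3 nmi

Leg 1 (034°, 18 nmi): east 18 sin 34° = 10.07, north 18 cos 34° = 14.92
Leg 2 (S70°W, 31 nmi): east 31 sin 250° = -29.13, north 31 cos 250° = -10.60
Leg 3 (176°, 32 nmi): east 32 sin 176° = 2.23, north 32 cos 176° = -31.92
Net: -16.83 east, -27.60 north. Distance = √((-16.83)² + (-27.60)²) = 32.330 nmi.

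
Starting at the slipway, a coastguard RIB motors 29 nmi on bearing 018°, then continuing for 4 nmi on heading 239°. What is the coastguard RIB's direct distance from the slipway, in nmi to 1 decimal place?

Leg 1 (018°, 29 nmi): east 29 sin 18° = 8.96, north 29 cos 18° = 27.58
Leg 2 (239°, 4 nmi): east 4 sin 239° = -3.43, north 4 cos 239° = -2.06
Net: 5.53 east, 25.52 north. Distance = √((5.53)² + (25.52)²) = 26.113 nmi.

26.1 nmi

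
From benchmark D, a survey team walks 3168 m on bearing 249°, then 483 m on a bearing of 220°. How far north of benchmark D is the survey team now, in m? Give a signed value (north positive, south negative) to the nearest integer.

-1505 m

Leg 1 (249°, 3168 m): east 3168 sin 249° = -2957.58, north 3168 cos 249° = -1135.31
Leg 2 (220°, 483 m): east 483 sin 220° = -310.47, north 483 cos 220° = -370.00
Net north component: -1505.31 m.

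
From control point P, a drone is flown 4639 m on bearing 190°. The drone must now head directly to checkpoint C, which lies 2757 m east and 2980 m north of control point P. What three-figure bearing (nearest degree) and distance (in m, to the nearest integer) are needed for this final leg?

Leg 1 (190°, 4639 m): east 4639 sin 190° = -805.55, north 4639 cos 190° = -4568.52
Current position: (-805.55, -4568.52). Target: (2757, 2980). Remaining: Δeast = 3562.55, Δnorth = 7548.52.
Bearing = atan2(3562.55, 7548.52) mod 360° = 25.27°; distance = √((3562.55)² + (7548.52)²) = 8346.975 m.

025°, 8347 m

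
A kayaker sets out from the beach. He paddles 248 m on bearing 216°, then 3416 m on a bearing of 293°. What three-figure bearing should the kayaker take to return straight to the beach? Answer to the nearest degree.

109°

Leg 1 (216°, 248 m): east 248 sin 216° = -145.77, north 248 cos 216° = -200.64
Leg 2 (293°, 3416 m): east 3416 sin 293° = -3144.44, north 3416 cos 293° = 1334.74
Net displacement: -3290.22 east, 1134.10 north. Direction back to start is (3290.22, -1134.10): bearing = atan2(3290.22, -1134.10) mod 360° = 109.02° ≈ 109°.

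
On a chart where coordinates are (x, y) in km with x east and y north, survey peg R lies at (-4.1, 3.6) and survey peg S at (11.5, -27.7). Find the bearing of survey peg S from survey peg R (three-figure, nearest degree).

154°

Δeast = 11.5 − -4.1 = 15.60; Δnorth = -27.7 − 3.6 = -31.30.
Bearing = atan2(Δeast, Δnorth) mod 360° = 153.51° ≈ 154°.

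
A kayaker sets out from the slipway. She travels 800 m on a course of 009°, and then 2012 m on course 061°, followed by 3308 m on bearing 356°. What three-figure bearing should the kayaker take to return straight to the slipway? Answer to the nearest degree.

198°

Leg 1 (009°, 800 m): east 800 sin 9° = 125.15, north 800 cos 9° = 790.15
Leg 2 (061°, 2012 m): east 2012 sin 61° = 1759.73, north 2012 cos 61° = 975.44
Leg 3 (356°, 3308 m): east 3308 sin 356° = -230.75, north 3308 cos 356° = 3299.94
Net displacement: 1654.13 east, 5065.53 north. Direction back to start is (-1654.13, -5065.53): bearing = atan2(-1654.13, -5065.53) mod 360° = 198.08° ≈ 198°.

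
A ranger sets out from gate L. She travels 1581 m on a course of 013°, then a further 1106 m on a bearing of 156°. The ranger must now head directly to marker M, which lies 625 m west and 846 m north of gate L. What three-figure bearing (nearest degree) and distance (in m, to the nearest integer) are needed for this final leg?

282°, 1465 m

Leg 1 (013°, 1581 m): east 1581 sin 13° = 355.65, north 1581 cos 13° = 1540.48
Leg 2 (156°, 1106 m): east 1106 sin 156° = 449.85, north 1106 cos 156° = -1010.38
Current position: (805.50, 530.10). Target: (-625, 846). Remaining: Δeast = -1430.50, Δnorth = 315.90.
Bearing = atan2(-1430.50, 315.90) mod 360° = 282.45°; distance = √((-1430.50)² + (315.90)²) = 1464.964 m.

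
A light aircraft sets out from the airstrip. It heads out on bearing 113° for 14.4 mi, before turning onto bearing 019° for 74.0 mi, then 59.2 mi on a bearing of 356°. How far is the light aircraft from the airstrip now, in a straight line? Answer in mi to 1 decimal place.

127.8 mi

Leg 1 (113°, 14.4 mi): east 14.4 sin 113° = 13.26, north 14.4 cos 113° = -5.63
Leg 2 (019°, 74.0 mi): east 74.0 sin 19° = 24.09, north 74.0 cos 19° = 69.97
Leg 3 (356°, 59.2 mi): east 59.2 sin 356° = -4.13, north 59.2 cos 356° = 59.06
Net: 33.22 east, 123.40 north. Distance = √((33.22)² + (123.40)²) = 127.790 mi.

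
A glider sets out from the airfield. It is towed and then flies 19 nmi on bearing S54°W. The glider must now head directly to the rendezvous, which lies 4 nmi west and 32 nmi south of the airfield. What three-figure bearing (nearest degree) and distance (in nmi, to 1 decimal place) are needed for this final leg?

151°, 23.7 nmi

Leg 1 (S54°W, 19 nmi): east 19 sin 234° = -15.37, north 19 cos 234° = -11.17
Current position: (-15.37, -11.17). Target: (-4, -32). Remaining: Δeast = 11.37, Δnorth = -20.83.
Bearing = atan2(11.37, -20.83) mod 360° = 151.37°; distance = √((11.37)² + (-20.83)²) = 23.734 nmi.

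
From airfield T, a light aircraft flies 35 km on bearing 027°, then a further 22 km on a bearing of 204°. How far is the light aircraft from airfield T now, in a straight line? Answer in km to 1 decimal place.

Leg 1 (027°, 35 km): east 35 sin 27° = 15.89, north 35 cos 27° = 31.19
Leg 2 (204°, 22 km): east 22 sin 204° = -8.95, north 22 cos 204° = -20.10
Net: 6.94 east, 11.09 north. Distance = √((6.94)² + (11.09)²) = 13.081 km.

13.1 km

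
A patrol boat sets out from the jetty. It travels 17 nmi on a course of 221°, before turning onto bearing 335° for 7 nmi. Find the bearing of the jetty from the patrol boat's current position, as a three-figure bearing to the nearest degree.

Leg 1 (221°, 17 nmi): east 17 sin 221° = -11.15, north 17 cos 221° = -12.83
Leg 2 (335°, 7 nmi): east 7 sin 335° = -2.96, north 7 cos 335° = 6.34
Net displacement: -14.11 east, -6.49 north. Direction back to start is (14.11, 6.49): bearing = atan2(14.11, 6.49) mod 360° = 65.32° ≈ 065°.

065°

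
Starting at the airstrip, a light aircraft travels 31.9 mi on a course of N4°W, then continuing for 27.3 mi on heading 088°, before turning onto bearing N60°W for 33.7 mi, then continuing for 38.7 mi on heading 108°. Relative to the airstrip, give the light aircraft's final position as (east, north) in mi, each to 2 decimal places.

Leg 1 (N4°W, 31.9 mi): east 31.9 sin 356° = -2.23, north 31.9 cos 356° = 31.82
Leg 2 (088°, 27.3 mi): east 27.3 sin 88° = 27.28, north 27.3 cos 88° = 0.95
Leg 3 (N60°W, 33.7 mi): east 33.7 sin 300° = -29.19, north 33.7 cos 300° = 16.85
Leg 4 (108°, 38.7 mi): east 38.7 sin 108° = 36.81, north 38.7 cos 108° = -11.96
Summing: 32.68 mi east, 37.67 mi north → (32.68, 37.67).

(32.68, 37.67)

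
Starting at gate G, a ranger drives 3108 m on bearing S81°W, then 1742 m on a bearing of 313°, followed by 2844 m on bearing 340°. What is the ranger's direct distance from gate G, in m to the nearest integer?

6297 m

Leg 1 (S81°W, 3108 m): east 3108 sin 261° = -3069.74, north 3108 cos 261° = -486.20
Leg 2 (313°, 1742 m): east 1742 sin 313° = -1274.02, north 1742 cos 313° = 1188.04
Leg 3 (340°, 2844 m): east 2844 sin 340° = -972.71, north 2844 cos 340° = 2672.49
Net: -5316.46 east, 3374.33 north. Distance = √((-5316.46)² + (3374.33)²) = 6296.890 m.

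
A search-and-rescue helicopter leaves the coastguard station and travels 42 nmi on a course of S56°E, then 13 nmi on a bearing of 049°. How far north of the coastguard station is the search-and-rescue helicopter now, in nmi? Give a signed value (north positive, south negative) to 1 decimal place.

Leg 1 (S56°E, 42 nmi): east 42 sin 124° = 34.82, north 42 cos 124° = -23.49
Leg 2 (049°, 13 nmi): east 13 sin 49° = 9.81, north 13 cos 49° = 8.53
Net north component: -14.96 nmi.

-15.0 nmi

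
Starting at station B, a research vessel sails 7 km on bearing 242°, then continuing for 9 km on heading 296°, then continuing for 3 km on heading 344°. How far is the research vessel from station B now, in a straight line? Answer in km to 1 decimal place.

15.5 km

Leg 1 (242°, 7 km): east 7 sin 242° = -6.18, north 7 cos 242° = -3.29
Leg 2 (296°, 9 km): east 9 sin 296° = -8.09, north 9 cos 296° = 3.95
Leg 3 (344°, 3 km): east 3 sin 344° = -0.83, north 3 cos 344° = 2.88
Net: -15.10 east, 3.54 north. Distance = √((-15.10)² + (3.54)²) = 15.507 km.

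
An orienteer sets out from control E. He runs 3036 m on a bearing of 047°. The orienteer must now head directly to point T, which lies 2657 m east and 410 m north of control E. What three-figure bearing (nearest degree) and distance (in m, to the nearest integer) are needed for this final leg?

Leg 1 (047°, 3036 m): east 3036 sin 47° = 2220.39, north 3036 cos 47° = 2070.55
Current position: (2220.39, 2070.55). Target: (2657, 410). Remaining: Δeast = 436.61, Δnorth = -1660.55.
Bearing = atan2(436.61, -1660.55) mod 360° = 165.27°; distance = √((436.61)² + (-1660.55)²) = 1716.987 m.

165°, 1717 m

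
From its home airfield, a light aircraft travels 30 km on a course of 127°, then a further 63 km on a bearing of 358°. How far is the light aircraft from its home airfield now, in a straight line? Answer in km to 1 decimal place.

49.9 km

Leg 1 (127°, 30 km): east 30 sin 127° = 23.96, north 30 cos 127° = -18.05
Leg 2 (358°, 63 km): east 63 sin 358° = -2.20, north 63 cos 358° = 62.96
Net: 21.76 east, 44.91 north. Distance = √((21.76)² + (44.91)²) = 49.902 km.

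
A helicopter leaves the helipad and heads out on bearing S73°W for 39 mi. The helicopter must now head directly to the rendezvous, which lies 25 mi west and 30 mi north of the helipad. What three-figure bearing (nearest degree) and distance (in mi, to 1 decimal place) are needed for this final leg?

Leg 1 (S73°W, 39 mi): east 39 sin 253° = -37.30, north 39 cos 253° = -11.40
Current position: (-37.30, -11.40). Target: (-25, 30). Remaining: Δeast = 12.30, Δnorth = 41.40.
Bearing = atan2(12.30, 41.40) mod 360° = 16.54°; distance = √((12.30)² + (41.40)²) = 43.190 mi.

017°, 43.2 mi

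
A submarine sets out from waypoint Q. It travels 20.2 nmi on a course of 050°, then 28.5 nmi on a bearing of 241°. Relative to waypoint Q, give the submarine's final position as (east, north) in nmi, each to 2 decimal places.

(-9.45, -0.83)

Leg 1 (050°, 20.2 nmi): east 20.2 sin 50° = 15.47, north 20.2 cos 50° = 12.98
Leg 2 (241°, 28.5 nmi): east 28.5 sin 241° = -24.93, north 28.5 cos 241° = -13.82
Summing: -9.45 nmi east, -0.83 nmi north → (-9.45, -0.83).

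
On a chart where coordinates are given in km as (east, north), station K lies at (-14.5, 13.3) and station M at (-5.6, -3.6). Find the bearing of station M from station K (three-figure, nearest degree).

Δeast = -5.6 − -14.5 = 8.90; Δnorth = -3.6 − 13.3 = -16.90.
Bearing = atan2(Δeast, Δnorth) mod 360° = 152.23° ≈ 152°.

152°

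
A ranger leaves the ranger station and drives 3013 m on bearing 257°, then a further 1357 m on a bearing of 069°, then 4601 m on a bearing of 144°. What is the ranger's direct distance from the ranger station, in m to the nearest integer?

Leg 1 (257°, 3013 m): east 3013 sin 257° = -2935.78, north 3013 cos 257° = -677.78
Leg 2 (069°, 1357 m): east 1357 sin 69° = 1266.87, north 1357 cos 69° = 486.31
Leg 3 (144°, 4601 m): east 4601 sin 144° = 2704.40, north 4601 cos 144° = -3722.29
Net: 1035.49 east, -3913.76 north. Distance = √((1035.49)² + (-3913.76)²) = 4048.426 m.

4048 m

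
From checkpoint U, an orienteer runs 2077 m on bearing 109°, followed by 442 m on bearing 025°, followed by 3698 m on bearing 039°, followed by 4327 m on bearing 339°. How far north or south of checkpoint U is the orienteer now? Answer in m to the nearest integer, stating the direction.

Leg 1 (109°, 2077 m): east 2077 sin 109° = 1963.84, north 2077 cos 109° = -676.21
Leg 2 (025°, 442 m): east 442 sin 25° = 186.80, north 442 cos 25° = 400.59
Leg 3 (039°, 3698 m): east 3698 sin 39° = 2327.23, north 3698 cos 39° = 2873.89
Leg 4 (339°, 4327 m): east 4327 sin 339° = -1550.66, north 4327 cos 339° = 4039.60
Net north component: 6637.87 m.

6638 m north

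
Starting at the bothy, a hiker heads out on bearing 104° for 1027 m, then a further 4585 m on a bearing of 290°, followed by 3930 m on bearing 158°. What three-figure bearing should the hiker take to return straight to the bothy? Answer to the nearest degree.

038°

Leg 1 (104°, 1027 m): east 1027 sin 104° = 996.49, north 1027 cos 104° = -248.45
Leg 2 (290°, 4585 m): east 4585 sin 290° = -4308.49, north 4585 cos 290° = 1568.16
Leg 3 (158°, 3930 m): east 3930 sin 158° = 1472.20, north 3930 cos 158° = -3643.83
Net displacement: -1839.79 east, -2324.12 north. Direction back to start is (1839.79, 2324.12): bearing = atan2(1839.79, 2324.12) mod 360° = 38.37° ≈ 038°.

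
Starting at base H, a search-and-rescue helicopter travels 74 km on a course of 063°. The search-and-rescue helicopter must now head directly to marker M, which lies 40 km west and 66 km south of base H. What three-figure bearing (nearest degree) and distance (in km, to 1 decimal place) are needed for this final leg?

Leg 1 (063°, 74 km): east 74 sin 63° = 65.93, north 74 cos 63° = 33.60
Current position: (65.93, 33.60). Target: (-40, -66). Remaining: Δeast = -105.93, Δnorth = -99.60.
Bearing = atan2(-105.93, -99.60) mod 360° = 226.77°; distance = √((-105.93)² + (-99.60)²) = 145.401 km.

227°, 145.4 km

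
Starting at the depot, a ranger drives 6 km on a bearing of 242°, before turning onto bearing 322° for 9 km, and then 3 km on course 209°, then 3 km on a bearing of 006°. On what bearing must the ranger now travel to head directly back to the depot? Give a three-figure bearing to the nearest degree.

Leg 1 (242°, 6 km): east 6 sin 242° = -5.30, north 6 cos 242° = -2.82
Leg 2 (322°, 9 km): east 9 sin 322° = -5.54, north 9 cos 322° = 7.09
Leg 3 (209°, 3 km): east 3 sin 209° = -1.45, north 3 cos 209° = -2.62
Leg 4 (006°, 3 km): east 3 sin 6° = 0.31, north 3 cos 6° = 2.98
Net displacement: -11.98 east, 4.63 north. Direction back to start is (11.98, -4.63): bearing = atan2(11.98, -4.63) mod 360° = 111.15° ≈ 111°.

111°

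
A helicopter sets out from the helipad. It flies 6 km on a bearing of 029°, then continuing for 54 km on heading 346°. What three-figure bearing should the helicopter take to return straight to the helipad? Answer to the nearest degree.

170°

Leg 1 (029°, 6 km): east 6 sin 29° = 2.91, north 6 cos 29° = 5.25
Leg 2 (346°, 54 km): east 54 sin 346° = -13.06, north 54 cos 346° = 52.40
Net displacement: -10.15 east, 57.64 north. Direction back to start is (10.15, -57.64): bearing = atan2(10.15, -57.64) mod 360° = 170.01° ≈ 170°.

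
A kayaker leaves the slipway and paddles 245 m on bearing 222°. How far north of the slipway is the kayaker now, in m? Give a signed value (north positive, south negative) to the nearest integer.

-182 m

Leg 1 (222°, 245 m): east 245 sin 222° = -163.94, north 245 cos 222° = -182.07
Net north component: -182.07 m.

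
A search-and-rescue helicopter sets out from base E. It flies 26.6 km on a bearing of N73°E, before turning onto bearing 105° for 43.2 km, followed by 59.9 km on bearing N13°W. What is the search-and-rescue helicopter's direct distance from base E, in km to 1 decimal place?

76.8 km

Leg 1 (N73°E, 26.6 km): east 26.6 sin 73° = 25.44, north 26.6 cos 73° = 7.78
Leg 2 (105°, 43.2 km): east 43.2 sin 105° = 41.73, north 43.2 cos 105° = -11.18
Leg 3 (N13°W, 59.9 km): east 59.9 sin 347° = -13.47, north 59.9 cos 347° = 58.36
Net: 53.69 east, 54.96 north. Distance = √((53.69)² + (54.96)²) = 76.834 km.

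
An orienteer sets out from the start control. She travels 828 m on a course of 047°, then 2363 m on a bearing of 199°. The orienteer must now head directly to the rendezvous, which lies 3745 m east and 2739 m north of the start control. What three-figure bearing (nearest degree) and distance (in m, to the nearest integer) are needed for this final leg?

Leg 1 (047°, 828 m): east 828 sin 47° = 605.56, north 828 cos 47° = 564.69
Leg 2 (199°, 2363 m): east 2363 sin 199° = -769.32, north 2363 cos 199° = -2234.26
Current position: (-163.76, -1669.57). Target: (3745, 2739). Remaining: Δeast = 3908.76, Δnorth = 4408.57.
Bearing = atan2(3908.76, 4408.57) mod 360° = 41.56°; distance = √((3908.76)² + (4408.57)²) = 5891.844 m.

042°, 5892 m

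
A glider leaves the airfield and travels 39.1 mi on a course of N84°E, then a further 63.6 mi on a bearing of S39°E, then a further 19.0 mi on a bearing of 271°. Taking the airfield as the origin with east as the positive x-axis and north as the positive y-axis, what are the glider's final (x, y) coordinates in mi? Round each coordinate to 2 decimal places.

Leg 1 (N84°E, 39.1 mi): east 39.1 sin 84° = 38.89, north 39.1 cos 84° = 4.09
Leg 2 (S39°E, 63.6 mi): east 63.6 sin 141° = 40.02, north 63.6 cos 141° = -49.43
Leg 3 (271°, 19.0 mi): east 19.0 sin 271° = -19.00, north 19.0 cos 271° = 0.33
Summing: 59.91 mi east, -45.01 mi north → (59.91, -45.01).

(59.91, -45.01)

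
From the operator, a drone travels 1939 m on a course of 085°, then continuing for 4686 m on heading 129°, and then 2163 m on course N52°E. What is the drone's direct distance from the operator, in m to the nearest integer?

Leg 1 (085°, 1939 m): east 1939 sin 85° = 1931.62, north 1939 cos 85° = 168.99
Leg 2 (129°, 4686 m): east 4686 sin 129° = 3641.71, north 4686 cos 129° = -2949.00
Leg 3 (N52°E, 2163 m): east 2163 sin 52° = 1704.47, north 2163 cos 52° = 1331.68
Net: 7277.79 east, -1448.32 north. Distance = √((7277.79)² + (-1448.32)²) = 7420.508 m.

7421 m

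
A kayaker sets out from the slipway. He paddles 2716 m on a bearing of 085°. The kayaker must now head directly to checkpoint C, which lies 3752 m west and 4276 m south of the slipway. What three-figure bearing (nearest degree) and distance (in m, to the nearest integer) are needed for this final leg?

235°, 7878 m

Leg 1 (085°, 2716 m): east 2716 sin 85° = 2705.66, north 2716 cos 85° = 236.71
Current position: (2705.66, 236.71). Target: (-3752, -4276). Remaining: Δeast = -6457.66, Δnorth = -4512.71.
Bearing = atan2(-6457.66, -4512.71) mod 360° = 235.05°; distance = √((-6457.66)² + (-4512.71)²) = 7878.200 m.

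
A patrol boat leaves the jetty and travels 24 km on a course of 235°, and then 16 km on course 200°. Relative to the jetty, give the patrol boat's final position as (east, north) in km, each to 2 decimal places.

(-25.13, -28.80)

Leg 1 (235°, 24 km): east 24 sin 235° = -19.66, north 24 cos 235° = -13.77
Leg 2 (200°, 16 km): east 16 sin 200° = -5.47, north 16 cos 200° = -15.04
Summing: -25.13 km east, -28.80 km north → (-25.13, -28.80).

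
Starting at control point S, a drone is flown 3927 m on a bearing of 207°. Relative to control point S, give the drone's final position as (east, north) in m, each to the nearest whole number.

(-1783, -3499)

Leg 1 (207°, 3927 m): east 3927 sin 207° = -1782.82, north 3927 cos 207° = -3498.98
Summing: -1782.82 m east, -3498.98 m north → (-1783, -3499).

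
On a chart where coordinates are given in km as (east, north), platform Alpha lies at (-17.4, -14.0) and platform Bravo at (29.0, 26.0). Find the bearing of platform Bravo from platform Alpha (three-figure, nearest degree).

049°

Δeast = 29.0 − -17.4 = 46.40; Δnorth = 26.0 − -14.0 = 40.00.
Bearing = atan2(Δeast, Δnorth) mod 360° = 49.24° ≈ 049°.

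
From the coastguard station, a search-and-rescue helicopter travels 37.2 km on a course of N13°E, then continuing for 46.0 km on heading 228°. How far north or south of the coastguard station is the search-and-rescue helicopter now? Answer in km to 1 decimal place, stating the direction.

Leg 1 (N13°E, 37.2 km): east 37.2 sin 13° = 8.37, north 37.2 cos 13° = 36.25
Leg 2 (228°, 46.0 km): east 46.0 sin 228° = -34.18, north 46.0 cos 228° = -30.78
Net north component: 5.47 km.

5.5 km north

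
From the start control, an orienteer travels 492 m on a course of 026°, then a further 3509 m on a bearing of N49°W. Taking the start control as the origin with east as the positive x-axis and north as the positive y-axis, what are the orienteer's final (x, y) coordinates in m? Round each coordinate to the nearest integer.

(-2433, 2744)

Leg 1 (026°, 492 m): east 492 sin 26° = 215.68, north 492 cos 26° = 442.21
Leg 2 (N49°W, 3509 m): east 3509 sin 311° = -2648.28, north 3509 cos 311° = 2302.11
Summing: -2432.60 m east, 2744.32 m north → (-2433, 2744).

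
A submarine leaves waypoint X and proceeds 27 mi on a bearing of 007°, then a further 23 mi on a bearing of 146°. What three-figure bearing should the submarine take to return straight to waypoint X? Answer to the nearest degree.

Leg 1 (007°, 27 mi): east 27 sin 7° = 3.29, north 27 cos 7° = 26.80
Leg 2 (146°, 23 mi): east 23 sin 146° = 12.86, north 23 cos 146° = -19.07
Net displacement: 16.15 east, 7.73 north. Direction back to start is (-16.15, -7.73): bearing = atan2(-16.15, -7.73) mod 360° = 244.42° ≈ 244°.

244°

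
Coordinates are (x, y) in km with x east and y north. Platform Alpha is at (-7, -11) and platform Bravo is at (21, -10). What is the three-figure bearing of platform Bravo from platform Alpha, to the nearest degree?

088°

Δeast = 21 − -7 = 28.00; Δnorth = -10 − -11 = 1.00.
Bearing = atan2(Δeast, Δnorth) mod 360° = 87.95° ≈ 088°.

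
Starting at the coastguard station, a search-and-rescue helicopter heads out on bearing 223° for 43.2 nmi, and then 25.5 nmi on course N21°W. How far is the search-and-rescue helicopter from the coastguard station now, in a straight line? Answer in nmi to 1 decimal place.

Leg 1 (223°, 43.2 nmi): east 43.2 sin 223° = -29.46, north 43.2 cos 223° = -31.59
Leg 2 (N21°W, 25.5 nmi): east 25.5 sin 339° = -9.14, north 25.5 cos 339° = 23.81
Net: -38.60 east, -7.79 north. Distance = √((-38.60)² + (-7.79)²) = 39.379 nmi.

39.4 nmi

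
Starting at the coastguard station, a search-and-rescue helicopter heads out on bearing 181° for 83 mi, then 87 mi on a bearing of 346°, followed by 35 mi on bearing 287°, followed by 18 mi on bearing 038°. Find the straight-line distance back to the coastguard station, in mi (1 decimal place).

51.8 mi

Leg 1 (181°, 83 mi): east 83 sin 181° = -1.45, north 83 cos 181° = -82.99
Leg 2 (346°, 87 mi): east 87 sin 346° = -21.05, north 87 cos 346° = 84.42
Leg 3 (287°, 35 mi): east 35 sin 287° = -33.47, north 35 cos 287° = 10.23
Leg 4 (038°, 18 mi): east 18 sin 38° = 11.08, north 18 cos 38° = 14.18
Net: -44.88 east, 25.85 north. Distance = √((-44.88)² + (25.85)²) = 51.794 mi.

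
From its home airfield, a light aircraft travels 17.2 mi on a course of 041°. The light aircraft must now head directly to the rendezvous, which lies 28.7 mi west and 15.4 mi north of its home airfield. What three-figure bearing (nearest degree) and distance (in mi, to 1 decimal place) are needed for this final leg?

Leg 1 (041°, 17.2 mi): east 17.2 sin 41° = 11.28, north 17.2 cos 41° = 12.98
Current position: (11.28, 12.98). Target: (-28.7, 15.4). Remaining: Δeast = -39.98, Δnorth = 2.42.
Bearing = atan2(-39.98, 2.42) mod 360° = 273.46°; distance = √((-39.98)² + (2.42)²) = 40.057 mi.

273°, 40.1 mi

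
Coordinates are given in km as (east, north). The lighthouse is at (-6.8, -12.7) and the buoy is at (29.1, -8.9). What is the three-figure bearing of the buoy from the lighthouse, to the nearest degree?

084°

Δeast = 29.1 − -6.8 = 35.90; Δnorth = -8.9 − -12.7 = 3.80.
Bearing = atan2(Δeast, Δnorth) mod 360° = 83.96° ≈ 084°.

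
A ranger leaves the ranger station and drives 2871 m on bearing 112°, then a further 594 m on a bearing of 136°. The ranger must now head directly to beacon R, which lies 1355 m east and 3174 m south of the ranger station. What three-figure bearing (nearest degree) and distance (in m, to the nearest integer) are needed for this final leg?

Leg 1 (112°, 2871 m): east 2871 sin 112° = 2661.94, north 2871 cos 112° = -1075.50
Leg 2 (136°, 594 m): east 594 sin 136° = 412.63, north 594 cos 136° = -427.29
Current position: (3074.57, -1502.78). Target: (1355, -3174). Remaining: Δeast = -1719.57, Δnorth = -1671.22.
Bearing = atan2(-1719.57, -1671.22) mod 360° = 225.82°; distance = √((-1719.57)² + (-1671.22)²) = 2397.893 m.

226°, 2398 m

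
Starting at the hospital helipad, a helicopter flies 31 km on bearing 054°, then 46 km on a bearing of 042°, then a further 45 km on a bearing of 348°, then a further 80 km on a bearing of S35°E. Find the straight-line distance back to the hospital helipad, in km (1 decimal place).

97.4 km

Leg 1 (054°, 31 km): east 31 sin 54° = 25.08, north 31 cos 54° = 18.22
Leg 2 (042°, 46 km): east 46 sin 42° = 30.78, north 46 cos 42° = 34.18
Leg 3 (348°, 45 km): east 45 sin 348° = -9.36, north 45 cos 348° = 44.02
Leg 4 (S35°E, 80 km): east 80 sin 145° = 45.89, north 80 cos 145° = -65.53
Net: 92.39 east, 30.89 north. Distance = √((92.39)² + (30.89)²) = 97.417 km.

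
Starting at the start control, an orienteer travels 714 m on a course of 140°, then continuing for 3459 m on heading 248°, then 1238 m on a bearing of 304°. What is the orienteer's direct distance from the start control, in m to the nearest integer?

Leg 1 (140°, 714 m): east 714 sin 140° = 458.95, north 714 cos 140° = -546.96
Leg 2 (248°, 3459 m): east 3459 sin 248° = -3207.13, north 3459 cos 248° = -1295.76
Leg 3 (304°, 1238 m): east 1238 sin 304° = -1026.35, north 1238 cos 304° = 692.28
Net: -3774.53 east, -1150.44 north. Distance = √((-3774.53)² + (-1150.44)²) = 3945.956 m.

3946 m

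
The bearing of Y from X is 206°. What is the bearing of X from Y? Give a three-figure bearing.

Back-bearing = 206° − 180° = 026°.

026°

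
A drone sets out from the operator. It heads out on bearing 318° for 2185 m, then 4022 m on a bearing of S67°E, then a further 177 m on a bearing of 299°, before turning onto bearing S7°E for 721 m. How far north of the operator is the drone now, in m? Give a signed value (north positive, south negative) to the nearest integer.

-578 m

Leg 1 (318°, 2185 m): east 2185 sin 318° = -1462.05, north 2185 cos 318° = 1623.77
Leg 2 (S67°E, 4022 m): east 4022 sin 113° = 3702.27, north 4022 cos 113° = -1571.52
Leg 3 (299°, 177 m): east 177 sin 299° = -154.81, north 177 cos 299° = 85.81
Leg 4 (S7°E, 721 m): east 721 sin 173° = 87.87, north 721 cos 173° = -715.63
Net north component: -577.56 m.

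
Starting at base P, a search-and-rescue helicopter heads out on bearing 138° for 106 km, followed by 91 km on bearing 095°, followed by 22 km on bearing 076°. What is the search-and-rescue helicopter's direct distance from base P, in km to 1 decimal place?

200.2 km

Leg 1 (138°, 106 km): east 106 sin 138° = 70.93, north 106 cos 138° = -78.77
Leg 2 (095°, 91 km): east 91 sin 95° = 90.65, north 91 cos 95° = -7.93
Leg 3 (076°, 22 km): east 22 sin 76° = 21.35, north 22 cos 76° = 5.32
Net: 182.93 east, -81.38 north. Distance = √((182.93)² + (-81.38)²) = 200.214 km.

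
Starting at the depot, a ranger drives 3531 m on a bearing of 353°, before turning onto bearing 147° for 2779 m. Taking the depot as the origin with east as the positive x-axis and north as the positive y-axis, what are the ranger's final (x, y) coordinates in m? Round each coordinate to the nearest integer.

(1083, 1174)

Leg 1 (353°, 3531 m): east 3531 sin 353° = -430.32, north 3531 cos 353° = 3504.68
Leg 2 (147°, 2779 m): east 2779 sin 147° = 1513.55, north 2779 cos 147° = -2330.67
Summing: 1083.23 m east, 1174.01 m north → (1083, 1174).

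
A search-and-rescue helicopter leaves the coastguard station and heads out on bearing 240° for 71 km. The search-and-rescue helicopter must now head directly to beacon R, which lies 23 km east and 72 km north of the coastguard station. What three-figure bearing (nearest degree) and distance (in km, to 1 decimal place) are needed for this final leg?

Leg 1 (240°, 71 km): east 71 sin 240° = -61.49, north 71 cos 240° = -35.50
Current position: (-61.49, -35.50). Target: (23, 72). Remaining: Δeast = 84.49, Δnorth = 107.50.
Bearing = atan2(84.49, 107.50) mod 360° = 38.16°; distance = √((84.49)² + (107.50)²) = 136.728 km.

038°, 136.7 km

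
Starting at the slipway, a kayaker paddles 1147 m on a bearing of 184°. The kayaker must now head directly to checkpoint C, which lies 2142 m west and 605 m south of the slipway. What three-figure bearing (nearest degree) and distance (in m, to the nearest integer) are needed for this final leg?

Leg 1 (184°, 1147 m): east 1147 sin 184° = -80.01, north 1147 cos 184° = -1144.21
Current position: (-80.01, -1144.21). Target: (-2142, -605). Remaining: Δeast = -2061.99, Δnorth = 539.21.
Bearing = atan2(-2061.99, 539.21) mod 360° = 284.65°; distance = √((-2061.99)² + (539.21)²) = 2131.324 m.

285°, 2131 m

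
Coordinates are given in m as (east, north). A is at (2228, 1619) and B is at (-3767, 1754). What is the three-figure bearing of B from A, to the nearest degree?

271°

Δeast = -3767 − 2228 = -5995.00; Δnorth = 1754 − 1619 = 135.00.
Bearing = atan2(Δeast, Δnorth) mod 360° = 271.29° ≈ 271°.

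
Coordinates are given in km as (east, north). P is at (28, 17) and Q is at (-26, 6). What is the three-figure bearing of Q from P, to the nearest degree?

Δeast = -26 − 28 = -54.00; Δnorth = 6 − 17 = -11.00.
Bearing = atan2(Δeast, Δnorth) mod 360° = 258.49° ≈ 258°.

258°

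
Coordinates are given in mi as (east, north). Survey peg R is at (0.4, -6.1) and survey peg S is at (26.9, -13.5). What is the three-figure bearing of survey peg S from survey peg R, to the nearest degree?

106°

Δeast = 26.9 − 0.4 = 26.50; Δnorth = -13.5 − -6.1 = -7.40.
Bearing = atan2(Δeast, Δnorth) mod 360° = 105.60° ≈ 106°.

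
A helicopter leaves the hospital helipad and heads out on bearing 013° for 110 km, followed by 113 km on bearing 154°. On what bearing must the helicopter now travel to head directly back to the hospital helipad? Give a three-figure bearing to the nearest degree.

Leg 1 (013°, 110 km): east 110 sin 13° = 24.74, north 110 cos 13° = 107.18
Leg 2 (154°, 113 km): east 113 sin 154° = 49.54, north 113 cos 154° = -101.56
Net displacement: 74.28 east, 5.62 north. Direction back to start is (-74.28, -5.62): bearing = atan2(-74.28, -5.62) mod 360° = 265.68° ≈ 266°.

266°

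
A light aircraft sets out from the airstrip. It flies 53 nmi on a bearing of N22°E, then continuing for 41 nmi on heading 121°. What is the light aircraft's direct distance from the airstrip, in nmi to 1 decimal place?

61.7 nmi

Leg 1 (N22°E, 53 nmi): east 53 sin 22° = 19.85, north 53 cos 22° = 49.14
Leg 2 (121°, 41 nmi): east 41 sin 121° = 35.14, north 41 cos 121° = -21.12
Net: 55.00 east, 28.02 north. Distance = √((55.00)² + (28.02)²) = 61.726 nmi.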